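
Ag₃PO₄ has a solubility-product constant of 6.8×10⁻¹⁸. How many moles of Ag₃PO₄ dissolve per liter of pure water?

2.2×10⁻⁵ M

Ag₃PO₄(s) ⇌ 3 Ag⁺(aq) + PO₄³⁻(aq)
With molar solubility s: [Ag⁺] = 3s, [PO₄³⁻] = s.
Ksp = [Ag⁺]^3[PO₄³⁻] = (3s)^3 · s = 27s^4
27s^4 = 6.8×10⁻¹⁸  ⇒  s^4 = 2.5×10⁻¹⁹
s = (2.5×10⁻¹⁹)^(1/4) = 2.2×10⁻⁵ mol/L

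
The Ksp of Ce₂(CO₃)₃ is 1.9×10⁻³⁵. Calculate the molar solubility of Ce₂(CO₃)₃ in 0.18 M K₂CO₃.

Ce₂(CO₃)₃(s) ⇌ 2 Ce³⁺(aq) + 3 CO₃²⁻(aq)
With CO₃²⁻ already at 0.18 M and s small, take [CO₃²⁻] ≈ 0.18 M and [Ce³⁺] = 2s.
Ksp = [Ce³⁺]^2[CO₃²⁻]^3 = (2s)^2(0.18)^3
(2s)^2 = 1.9×10⁻³⁵ / (0.18)^3 = 3.3×10⁻³³
s = 2.9×10⁻¹⁷ M

2.9×10⁻¹⁷ M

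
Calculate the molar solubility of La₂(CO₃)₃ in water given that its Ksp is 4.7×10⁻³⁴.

8.5×10⁻⁸ M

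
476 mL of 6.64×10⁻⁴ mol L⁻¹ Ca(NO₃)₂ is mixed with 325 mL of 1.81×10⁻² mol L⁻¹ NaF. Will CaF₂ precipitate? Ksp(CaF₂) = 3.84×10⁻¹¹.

The combined volume is 801 mL.
[Ca²⁺] = (6.64×10⁻⁴)(476)/801 = 3.95×10⁻⁴ mol L⁻¹
[F⁻] = (1.81×10⁻²)(325)/801 = 7.34×10⁻³ mol L⁻¹
Q = [Ca²⁺][F⁻]^2 = 2.13×10⁻⁸
Q = 2.13×10⁻⁸ > Ksp = 3.84×10⁻¹¹, so the solution is supersaturated and CaF₂ precipitates.

Yes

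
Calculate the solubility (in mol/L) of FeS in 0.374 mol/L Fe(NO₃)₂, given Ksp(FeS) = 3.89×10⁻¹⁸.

FeS(s) ⇌ Fe²⁺(aq) + S²⁻(aq)
With Fe²⁺ already at 0.374 mol/L and s small, take [Fe²⁺] ≈ 0.374 mol/L and [S²⁻] = s.
Ksp = [Fe²⁺][S²⁻] = (0.374)s
s = 3.89×10⁻¹⁸ / (0.374) = 1.04×10⁻¹⁷
s = 1.04×10⁻¹⁷ mol/L

1.04×10⁻¹⁷ M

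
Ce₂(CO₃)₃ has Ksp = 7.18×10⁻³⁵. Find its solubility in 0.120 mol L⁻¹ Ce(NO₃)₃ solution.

5.69×10⁻¹² M

Ce₂(CO₃)₃(s) ⇌ 2 Ce³⁺(aq) + 3 CO₃²⁻(aq)
With Ce³⁺ already at 0.120 mol L⁻¹ and s small, take [Ce³⁺] ≈ 0.120 mol L⁻¹ and [CO₃²⁻] = 3s.
Ksp = [Ce³⁺]^2[CO₃²⁻]^3 = (0.120)^2(3s)^3
(3s)^3 = 7.18×10⁻³⁵ / (0.120)^2 = 4.99×10⁻³³
s = 5.69×10⁻¹² mol L⁻¹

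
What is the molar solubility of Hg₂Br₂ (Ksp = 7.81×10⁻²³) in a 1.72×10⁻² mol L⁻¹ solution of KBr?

2.64×10⁻¹⁹ M

Hg₂Br₂(s) ⇌ Hg₂²⁺(aq) + 2 Br⁻(aq)
Let s be the solubility of Hg₂Br₂ here. The common ion gives [Br⁻] ≈ 1.72×10⁻² mol L⁻¹, and [Hg₂²⁺] = s.
Ksp = [Hg₂²⁺][Br⁻]^2 = s(1.72×10⁻²)^2
s = 7.81×10⁻²³ / (1.72×10⁻²)^2 = 2.64×10⁻¹⁹
s = 2.64×10⁻¹⁹ mol L⁻¹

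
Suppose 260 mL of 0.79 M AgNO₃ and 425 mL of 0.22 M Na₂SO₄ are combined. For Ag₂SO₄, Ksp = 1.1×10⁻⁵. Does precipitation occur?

Yes

After mixing, V = 260 mL + 425 mL = 685 mL.
[Ag⁺] = (0.79)(260)/685 = 0.30 M
[SO₄²⁻] = (0.22)(425)/685 = 0.14 M
Q = [Ag⁺]^2[SO₄²⁻] = 1.2×10⁻²
Q = 1.2×10⁻² > Ksp = 1.1×10⁻⁵, so the solution is supersaturated and Ag₂SO₄ precipitates.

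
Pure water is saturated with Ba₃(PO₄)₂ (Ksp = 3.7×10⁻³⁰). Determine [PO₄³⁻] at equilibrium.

1.0×10⁻⁶ M

Ba₃(PO₄)₂(s) ⇌ 3 Ba²⁺(aq) + 2 PO₄³⁻(aq)
Call the molar solubility s, so that [Ba²⁺] = 3s and [PO₄³⁻] = 2s.
Ksp = [Ba²⁺]^3[PO₄³⁻]^2 = (3s)^3 · (2s)^2 = 108s^5 = 3.7×10⁻³⁰
s = 5.1×10⁻⁷ mol L⁻¹
[PO₄³⁻] = 2s = 1.0×10⁻⁶ mol L⁻¹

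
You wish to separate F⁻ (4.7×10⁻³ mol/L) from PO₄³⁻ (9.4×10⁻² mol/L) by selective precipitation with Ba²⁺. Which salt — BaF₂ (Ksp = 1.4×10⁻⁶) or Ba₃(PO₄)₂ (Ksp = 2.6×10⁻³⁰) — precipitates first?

Precipitation begins when Q = Ksp.
For BaF₂: [Ba²⁺] = (Ksp/[F⁻]^2) = 6.3×10⁻² mol/L
For Ba₃(PO₄)₂: [Ba²⁺] = (Ksp/[PO₄³⁻]^2)^(1/3) = 6.7×10⁻¹⁰ mol/L
Since Ba₃(PO₄)₂ needs less Ba²⁺ to reach saturation, it precipitates first.

Ba₃(PO₄)₂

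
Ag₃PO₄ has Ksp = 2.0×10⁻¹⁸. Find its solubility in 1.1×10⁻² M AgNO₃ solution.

Ag₃PO₄(s) ⇌ 3 Ag⁺(aq) + PO₄³⁻(aq)
Ag⁺ is already present at 1.1×10⁻² M. If s mol/L of Ag₃PO₄ dissolves, [PO₄³⁻] = s while [Ag⁺] ≈ 1.1×10⁻² M.
Ksp = [Ag⁺]^3[PO₄³⁻] = (1.1×10⁻²)^3s
s = 2.0×10⁻¹⁸ / (1.1×10⁻²)^3 = 1.5×10⁻¹²
s = 1.5×10⁻¹² M

1.5×10⁻¹² M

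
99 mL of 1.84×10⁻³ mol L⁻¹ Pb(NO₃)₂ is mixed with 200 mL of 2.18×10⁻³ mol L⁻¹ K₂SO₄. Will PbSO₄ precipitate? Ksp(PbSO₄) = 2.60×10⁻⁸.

Yes

Total volume after mixing = 99 + 200 = 299 mL.
[Pb²⁺] = (1.84×10⁻³)(99)/299 = 6.09×10⁻⁴ mol L⁻¹
[SO₄²⁻] = (2.18×10⁻³)(200)/299 = 1.46×10⁻³ mol L⁻¹
Q = [Pb²⁺][SO₄²⁻] = 8.88×10⁻⁷
Q = 8.88×10⁻⁷ > Ksp = 2.60×10⁻⁸, so the solution is supersaturated and PbSO₄ precipitates.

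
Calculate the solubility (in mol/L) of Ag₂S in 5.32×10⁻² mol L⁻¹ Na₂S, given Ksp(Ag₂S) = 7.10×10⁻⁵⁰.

5.78×10⁻²⁵ M

Ag₂S(s) ⇌ 2 Ag⁺(aq) + S²⁻(aq)
With S²⁻ already at 5.32×10⁻² mol L⁻¹ and s small, take [S²⁻] ≈ 5.32×10⁻² mol L⁻¹ and [Ag⁺] = 2s.
Ksp = [Ag⁺]^2[S²⁻] = (2s)^2(5.32×10⁻²)
(2s)^2 = 7.10×10⁻⁵⁰ / (5.32×10⁻²) = 1.33×10⁻⁴⁸
s = 5.78×10⁻²⁵ mol L⁻¹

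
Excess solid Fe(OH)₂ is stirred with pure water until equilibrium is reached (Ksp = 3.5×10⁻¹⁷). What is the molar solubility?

2.1×10⁻⁶ M

Fe(OH)₂(s) ⇌ Fe²⁺(aq) + 2 OH⁻(aq)
For each mole of Fe(OH)₂ that dissolves per liter, [Fe²⁺] = s and [OH⁻] = 2s; let s denote this solubility.
Ksp = [Fe²⁺][OH⁻]^2 = s · (2s)^2 = 4s^3
4s^3 = 3.5×10⁻¹⁷  ⇒  s^3 = 8.8×10⁻¹⁸
Taking the 3rd root, s = 2.1×10⁻⁶ mol/L.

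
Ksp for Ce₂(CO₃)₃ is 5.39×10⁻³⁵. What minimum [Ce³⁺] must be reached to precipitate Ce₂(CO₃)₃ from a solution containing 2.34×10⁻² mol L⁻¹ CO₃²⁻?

Precipitation of each salt begins when its ion product equals Ksp.
Ce₂(CO₃)₃(s) ⇌ 2 Ce³⁺(aq) + 3 CO₃²⁻(aq)
Ksp = [Ce³⁺]^2[CO₃²⁻]^3 = [Ce³⁺]^2(2.34×10⁻²)^3
[Ce³⁺]^2 = 5.39×10⁻³⁵ / (2.34×10⁻²)^3 = 4.21×10⁻³⁰
[Ce³⁺] = 2.05×10⁻¹⁵ mol L⁻¹

2.05×10⁻¹⁵ M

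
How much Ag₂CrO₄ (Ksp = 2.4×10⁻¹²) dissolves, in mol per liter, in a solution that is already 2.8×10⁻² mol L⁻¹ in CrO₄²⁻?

Ag₂CrO₄(s) ⇌ 2 Ag⁺(aq) + CrO₄²⁻(aq)
The solution already contains CrO₄²⁻ at 2.8×10⁻² mol L⁻¹. Let s be the molar solubility of Ag₂CrO₄.
[CrO₄²⁻] ≈ 2.8×10⁻² mol L⁻¹ (common ion dominates); [Ag⁺] = 2s.
Ksp = [Ag⁺]^2[CrO₄²⁻] = (2s)^2(2.8×10⁻²)
(2s)^2 = 2.4×10⁻¹² / (2.8×10⁻²) = 8.6×10⁻¹¹
s = 4.6×10⁻⁶ mol L⁻¹

4.6×10⁻⁶ M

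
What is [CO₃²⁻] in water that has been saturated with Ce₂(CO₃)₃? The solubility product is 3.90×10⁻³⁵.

Ce₂(CO₃)₃(s) ⇌ 2 Ce³⁺(aq) + 3 CO₃²⁻(aq)
Call the molar solubility s, so that [Ce³⁺] = 2s and [CO₃²⁻] = 3s.
Ksp = [Ce³⁺]^2[CO₃²⁻]^3 = (2s)^2 · (3s)^3 = 108s^5 = 3.90×10⁻³⁵
s = 5.15×10⁻⁸ mol/L
[CO₃²⁻] = 3s = 1.54×10⁻⁷ mol/L

1.54×10⁻⁷ M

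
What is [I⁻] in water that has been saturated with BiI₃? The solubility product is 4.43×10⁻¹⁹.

3.40×10⁻⁵ M

BiI₃(s) ⇌ Bi³⁺(aq) + 3 I⁻(aq)
For each mole of BiI₃ that dissolves per liter, [Bi³⁺] = s and [I⁻] = 3s; let s denote this solubility.
Ksp = [Bi³⁺][I⁻]^3 = s · (3s)^3 = 27s^4 = 4.43×10⁻¹⁹
s = 1.13×10⁻⁵ mol L⁻¹
[I⁻] = 3s = 3.40×10⁻⁵ mol L⁻¹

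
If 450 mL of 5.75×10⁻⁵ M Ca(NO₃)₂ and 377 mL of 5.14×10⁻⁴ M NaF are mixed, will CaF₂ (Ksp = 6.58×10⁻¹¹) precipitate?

After mixing, V = 450 mL + 377 mL = 827 mL.
[Ca²⁺] = (5.75×10⁻⁵)(450)/827 = 3.13×10⁻⁵ M
[F⁻] = (5.14×10⁻⁴)(377)/827 = 2.34×10⁻⁴ M
Q = [Ca²⁺][F⁻]^2 = 1.72×10⁻¹²
Since Q (1.72×10⁻¹²) is less than Ksp (6.58×10⁻¹¹), no CaF₂ precipitates.

No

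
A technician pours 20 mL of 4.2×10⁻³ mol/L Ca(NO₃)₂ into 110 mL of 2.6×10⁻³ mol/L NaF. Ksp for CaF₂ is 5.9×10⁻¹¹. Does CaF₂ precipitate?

The combined volume is 130 mL.
[Ca²⁺] = (4.2×10⁻³)(20)/130 = 6.5×10⁻⁴ mol/L
[F⁻] = (2.6×10⁻³)(110)/130 = 2.2×10⁻³ mol/L
Q = [Ca²⁺][F⁻]^2 = 3.1×10⁻⁹
Q = 3.1×10⁻⁹ > Ksp = 5.9×10⁻¹¹, so the solution is supersaturated and CaF₂ precipitates.

Yes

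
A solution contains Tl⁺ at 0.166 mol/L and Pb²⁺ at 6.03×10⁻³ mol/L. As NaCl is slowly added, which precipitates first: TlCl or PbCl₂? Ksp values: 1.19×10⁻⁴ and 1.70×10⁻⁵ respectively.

TlCl

Precipitation begins when Q = Ksp.
For TlCl: [Cl⁻] = (Ksp/[Tl⁺]) = 7.17×10⁻⁴ mol/L
For PbCl₂: [Cl⁻] = (Ksp/[Pb²⁺])^(1/2) = 5.31×10⁻² mol/L
The smaller threshold [Cl⁻] is reached first, so TlCl precipitates first.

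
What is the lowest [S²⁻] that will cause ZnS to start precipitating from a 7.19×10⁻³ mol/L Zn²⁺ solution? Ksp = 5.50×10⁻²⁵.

7.65×10⁻²³ M

Precipitation of each salt begins when its ion product equals Ksp.
ZnS(s) ⇌ Zn²⁺(aq) + S²⁻(aq)
Ksp = [Zn²⁺][S²⁻] = [S²⁻](7.19×10⁻³)
[S²⁻] = 5.50×10⁻²⁵ / (7.19×10⁻³) = 7.65×10⁻²³
[S²⁻] = 7.65×10⁻²³ mol/L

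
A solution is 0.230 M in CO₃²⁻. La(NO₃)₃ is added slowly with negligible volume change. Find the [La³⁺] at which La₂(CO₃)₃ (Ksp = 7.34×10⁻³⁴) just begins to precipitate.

Precipitation of each salt begins when its ion product equals Ksp.
La₂(CO₃)₃(s) ⇌ 2 La³⁺(aq) + 3 CO₃²⁻(aq)
Ksp = [La³⁺]^2[CO₃²⁻]^3 = [La³⁺]^2(0.230)^3
[La³⁺]^2 = 7.34×10⁻³⁴ / (0.230)^3 = 6.03×10⁻³²
[La³⁺] = 2.46×10⁻¹⁶ M

2.46×10⁻¹⁶ M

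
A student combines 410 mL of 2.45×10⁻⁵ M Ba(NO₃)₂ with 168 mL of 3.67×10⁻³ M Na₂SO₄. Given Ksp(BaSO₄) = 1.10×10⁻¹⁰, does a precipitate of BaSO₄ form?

Yes

After mixing, V = 410 mL + 168 mL = 578 mL.
[Ba²⁺] = (2.45×10⁻⁵)(410)/578 = 1.74×10⁻⁵ M
[SO₄²⁻] = (3.67×10⁻³)(168)/578 = 1.07×10⁻³ M
Q = [Ba²⁺][SO₄²⁻] = 1.85×10⁻⁸
Since Q (1.85×10⁻⁸) exceeds Ksp (1.10×10⁻¹⁰), BaSO₄ will precipitate.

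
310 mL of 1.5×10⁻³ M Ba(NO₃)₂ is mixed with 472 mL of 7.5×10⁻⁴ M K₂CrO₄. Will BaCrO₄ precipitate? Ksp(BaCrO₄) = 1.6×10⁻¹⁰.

Yes

The combined volume is 782 mL.
[Ba²⁺] = (1.5×10⁻³)(310)/782 = 5.9×10⁻⁴ M
[CrO₄²⁻] = (7.5×10⁻⁴)(472)/782 = 4.5×10⁻⁴ M
Q = [Ba²⁺][CrO₄²⁻] = 2.7×10⁻⁷
Since Q (2.7×10⁻⁷) exceeds Ksp (1.6×10⁻¹⁰), BaCrO₄ will precipitate.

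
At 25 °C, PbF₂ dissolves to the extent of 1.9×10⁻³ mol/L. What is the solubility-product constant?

PbF₂(s) ⇌ Pb²⁺(aq) + 2 F⁻(aq)
Call the molar solubility s, so that [Pb²⁺] = s and [F⁻] = 2s.
Ksp = [Pb²⁺][F⁻]^2 = s · (2s)^2 = 4s^3
Ksp = 4 × (1.9×10⁻³)^3 = 2.7×10⁻⁸

Ksp = 2.7×10⁻⁸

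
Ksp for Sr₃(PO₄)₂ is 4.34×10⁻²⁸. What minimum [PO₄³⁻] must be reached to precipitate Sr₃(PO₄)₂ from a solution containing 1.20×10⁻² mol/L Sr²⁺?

1.58×10⁻¹¹ M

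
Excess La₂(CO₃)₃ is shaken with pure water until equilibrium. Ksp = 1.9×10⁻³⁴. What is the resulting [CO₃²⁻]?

2.1×10⁻⁷ M

La₂(CO₃)₃(s) ⇌ 2 La³⁺(aq) + 3 CO₃²⁻(aq)
With molar solubility s: [La³⁺] = 2s, [CO₃²⁻] = 3s.
Ksp = [La³⁺]^2[CO₃²⁻]^3 = (2s)^2 · (3s)^3 = 108s^5 = 1.9×10⁻³⁴
s = 7.1×10⁻⁸ mol/L
[CO₃²⁻] = 3s = 2.1×10⁻⁷ mol/L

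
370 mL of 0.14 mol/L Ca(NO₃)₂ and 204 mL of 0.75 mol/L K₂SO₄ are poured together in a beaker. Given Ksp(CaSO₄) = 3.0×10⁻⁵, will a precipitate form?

Yes

Total volume after mixing = 370 + 204 = 574 mL.
[Ca²⁺] = (0.14)(370)/574 = 9.0×10⁻² mol/L
[SO₄²⁻] = (0.75)(204)/574 = 0.27 mol/L
Q = [Ca²⁺][SO₄²⁻] = 2.4×10⁻²
Since Q (2.4×10⁻²) exceeds Ksp (3.0×10⁻⁵), CaSO₄ will precipitate.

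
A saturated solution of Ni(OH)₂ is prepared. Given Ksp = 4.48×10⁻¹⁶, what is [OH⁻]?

9.64×10⁻⁶ M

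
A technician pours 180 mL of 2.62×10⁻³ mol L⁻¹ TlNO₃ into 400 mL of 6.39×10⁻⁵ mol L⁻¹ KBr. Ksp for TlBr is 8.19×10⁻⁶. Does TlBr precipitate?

No

After mixing, V = 180 mL + 400 mL = 580 mL.
[Tl⁺] = (2.62×10⁻³)(180)/580 = 8.13×10⁻⁴ mol L⁻¹
[Br⁻] = (6.39×10⁻⁵)(400)/580 = 4.41×10⁻⁵ mol L⁻¹
Q = [Tl⁺][Br⁻] = 3.58×10⁻⁸
Q < Ksp (3.58×10⁻⁸ vs 8.19×10⁻⁶); the solution remains unsaturated and no precipitate forms.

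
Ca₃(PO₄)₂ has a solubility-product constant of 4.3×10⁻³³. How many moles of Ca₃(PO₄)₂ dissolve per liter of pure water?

1.3×10⁻⁷ M

Ca₃(PO₄)₂(s) ⇌ 3 Ca²⁺(aq) + 2 PO₄³⁻(aq)
For each mole of Ca₃(PO₄)₂ that dissolves per liter, [Ca²⁺] = 3s and [PO₄³⁻] = 2s; let s denote this solubility.
Ksp = [Ca²⁺]^3[PO₄³⁻]^2 = (3s)^3 · (2s)^2 = 108s^5
108s^5 = 4.3×10⁻³³  ⇒  s^5 = 4.0×10⁻³⁵
Taking the 5th root, s = 1.3×10⁻⁷ mol L⁻¹.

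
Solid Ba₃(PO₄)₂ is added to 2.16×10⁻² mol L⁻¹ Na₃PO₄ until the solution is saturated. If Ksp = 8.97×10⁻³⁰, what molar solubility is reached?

Ba₃(PO₄)₂(s) ⇌ 3 Ba²⁺(aq) + 2 PO₄³⁻(aq)
PO₄³⁻ is already present at 2.16×10⁻² mol L⁻¹. If s mol/L of Ba₃(PO₄)₂ dissolves, [Ba²⁺] = 3s while [PO₄³⁻] ≈ 2.16×10⁻² mol L⁻¹.
Ksp = [Ba²⁺]^3[PO₄³⁻]^2 = (3s)^3(2.16×10⁻²)^2
(3s)^3 = 8.97×10⁻³⁰ / (2.16×10⁻²)^2 = 1.92×10⁻²⁶
s = 8.93×10⁻¹⁰ mol L⁻¹

8.93×10⁻¹⁰ M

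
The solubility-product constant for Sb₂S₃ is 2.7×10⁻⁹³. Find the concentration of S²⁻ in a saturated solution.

3.6×10⁻¹⁹ M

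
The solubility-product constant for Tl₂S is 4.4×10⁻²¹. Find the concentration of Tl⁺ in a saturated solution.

2.1×10⁻⁷ M

Tl₂S(s) ⇌ 2 Tl⁺(aq) + S²⁻(aq)
Let s be the molar solubility. Then [Tl⁺] = 2s and [S²⁻] = s.
Ksp = [Tl⁺]^2[S²⁻] = (2s)^2 · s = 4s^3 = 4.4×10⁻²¹
s = 1.0×10⁻⁷ mol L⁻¹
[Tl⁺] = 2s = 2.1×10⁻⁷ mol L⁻¹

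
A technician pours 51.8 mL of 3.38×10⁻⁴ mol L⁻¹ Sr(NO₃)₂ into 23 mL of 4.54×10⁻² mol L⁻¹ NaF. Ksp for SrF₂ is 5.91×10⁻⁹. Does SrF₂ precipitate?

Total volume after mixing = 51.8 + 23 = 74.8 mL.
[Sr²⁺] = (3.38×10⁻⁴)(51.8)/74.8 = 2.34×10⁻⁴ mol L⁻¹
[F⁻] = (4.54×10⁻²)(23)/74.8 = 1.40×10⁻² mol L⁻¹
Q = [Sr²⁺][F⁻]^2 = 4.56×10⁻⁸
Q = 4.56×10⁻⁸ > Ksp = 5.91×10⁻⁹, so the solution is supersaturated and SrF₂ precipitates.

Yes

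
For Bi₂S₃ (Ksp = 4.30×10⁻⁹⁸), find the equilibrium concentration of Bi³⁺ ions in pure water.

2.64×10⁻²⁰ M

Bi₂S₃(s) ⇌ 2 Bi³⁺(aq) + 3 S²⁻(aq)
Let s be the molar solubility. Then [Bi³⁺] = 2s and [S²⁻] = 3s.
Ksp = [Bi³⁺]^2[S²⁻]^3 = (2s)^2 · (3s)^3 = 108s^5 = 4.30×10⁻⁹⁸
s = 1.32×10⁻²⁰ mol L⁻¹
[Bi³⁺] = 2s = 2.64×10⁻²⁰ mol L⁻¹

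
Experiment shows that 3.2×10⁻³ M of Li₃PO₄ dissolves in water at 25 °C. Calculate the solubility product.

Li₃PO₄(s) ⇌ 3 Li⁺(aq) + PO₄³⁻(aq)
Let s be the molar solubility. Then [Li⁺] = 3s and [PO₄³⁻] = s.
Ksp = [Li⁺]^3[PO₄³⁻] = (3s)^3 · s = 27s^4
Ksp = 27 × (3.2×10⁻³)^4 = 2.8×10⁻⁹

Ksp = 2.8×10⁻⁹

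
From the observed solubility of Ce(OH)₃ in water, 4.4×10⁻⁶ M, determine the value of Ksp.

Ce(OH)₃(s) ⇌ Ce³⁺(aq) + 3 OH⁻(aq)
Let s be the molar solubility. Then [Ce³⁺] = s and [OH⁻] = 3s.
Ksp = [Ce³⁺][OH⁻]^3 = s · (3s)^3 = 27s^4
Ksp = 27 × (4.4×10⁻⁶)^4 = 1.0×10⁻²⁰

Ksp = 1.0×10⁻²⁰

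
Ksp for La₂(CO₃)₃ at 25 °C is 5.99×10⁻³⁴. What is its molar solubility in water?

8.89×10⁻⁸ M

La₂(CO₃)₃(s) ⇌ 2 La³⁺(aq) + 3 CO₃²⁻(aq)
If s mol/L of La₂(CO₃)₃ dissolves, [La³⁺] = 2s and [CO₃²⁻] = 3s.
Ksp = [La³⁺]^2[CO₃²⁻]^3 = (2s)^2 · (3s)^3 = 108s^5
108s^5 = 5.99×10⁻³⁴  ⇒  s^5 = 5.55×10⁻³⁶
s = (5.55×10⁻³⁶)^(1/5) = 8.89×10⁻⁸ M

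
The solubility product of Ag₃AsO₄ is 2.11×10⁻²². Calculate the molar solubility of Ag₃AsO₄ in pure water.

1.67×10⁻⁶ M

Ag₃AsO₄(s) ⇌ 3 Ag⁺(aq) + AsO₄³⁻(aq)
Call the molar solubility s, so that [Ag⁺] = 3s and [AsO₄³⁻] = s.
Ksp = [Ag⁺]^3[AsO₄³⁻] = (3s)^3 · s = 27s^4
27s^4 = 2.11×10⁻²²  ⇒  s^4 = 7.81×10⁻²⁴
Taking the 4th root, s = 1.67×10⁻⁶ M.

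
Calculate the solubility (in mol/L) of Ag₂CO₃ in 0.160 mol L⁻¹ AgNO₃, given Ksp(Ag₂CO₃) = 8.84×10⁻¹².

Ag₂CO₃(s) ⇌ 2 Ag⁺(aq) + CO₃²⁻(aq)
The solution already contains Ag⁺ at 0.160 mol L⁻¹. Let s be the molar solubility of Ag₂CO₃.
[Ag⁺] ≈ 0.160 mol L⁻¹ (common ion dominates); [CO₃²⁻] = s.
Ksp = [Ag⁺]^2[CO₃²⁻] = (0.160)^2s
s = 8.84×10⁻¹² / (0.160)^2 = 3.45×10⁻¹⁰
s = 3.45×10⁻¹⁰ mol L⁻¹

3.45×10⁻¹⁰ M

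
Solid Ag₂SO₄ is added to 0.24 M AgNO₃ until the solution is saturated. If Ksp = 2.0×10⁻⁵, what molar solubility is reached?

Ag₂SO₄(s) ⇌ 2 Ag⁺(aq) + SO₄²⁻(aq)
Ag⁺ is already present at 0.24 M. If s mol/L of Ag₂SO₄ dissolves, [SO₄²⁻] = s while [Ag⁺] ≈ 0.24 M.
Ksp = [Ag⁺]^2[SO₄²⁻] = (0.24)^2s
s = 2.0×10⁻⁵ / (0.24)^2 = 3.5×10⁻⁴
s = 3.5×10⁻⁴ M

3.5×10⁻⁴ M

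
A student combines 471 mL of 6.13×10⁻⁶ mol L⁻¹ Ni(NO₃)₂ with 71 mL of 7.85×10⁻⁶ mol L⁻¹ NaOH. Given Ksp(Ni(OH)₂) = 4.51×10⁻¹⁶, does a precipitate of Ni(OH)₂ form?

No

The combined volume is 542 mL.
[Ni²⁺] = (6.13×10⁻⁶)(471)/542 = 5.33×10⁻⁶ mol L⁻¹
[OH⁻] = (7.85×10⁻⁶)(71)/542 = 1.03×10⁻⁶ mol L⁻¹
Q = [Ni²⁺][OH⁻]^2 = 5.63×10⁻¹⁸
Q < Ksp (5.63×10⁻¹⁸ vs 4.51×10⁻¹⁶); the solution remains unsaturated and no precipitate forms.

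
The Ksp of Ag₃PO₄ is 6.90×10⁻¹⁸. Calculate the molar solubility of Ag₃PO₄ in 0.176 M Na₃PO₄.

1.13×10⁻⁶ M

Ag₃PO₄(s) ⇌ 3 Ag⁺(aq) + PO₄³⁻(aq)
Let s be the solubility of Ag₃PO₄ here. The common ion gives [PO₄³⁻] ≈ 0.176 M, and [Ag⁺] = 3s.
Ksp = [Ag⁺]^3[PO₄³⁻] = (3s)^3(0.176)
(3s)^3 = 6.90×10⁻¹⁸ / (0.176) = 3.92×10⁻¹⁷
s = 1.13×10⁻⁶ M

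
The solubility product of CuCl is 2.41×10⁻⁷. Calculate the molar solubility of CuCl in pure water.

4.91×10⁻⁴ M

CuCl(s) ⇌ Cu⁺(aq) + Cl⁻(aq)
With molar solubility s: [Cu⁺] = s, [Cl⁻] = s.
Ksp = [Cu⁺][Cl⁻] = s · s = s^2
s^2 = 2.41×10⁻⁷
Taking the 2nd root, s = 4.91×10⁻⁴ M.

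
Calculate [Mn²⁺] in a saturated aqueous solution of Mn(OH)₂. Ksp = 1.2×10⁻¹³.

Mn(OH)₂(s) ⇌ Mn²⁺(aq) + 2 OH⁻(aq)
For each mole of Mn(OH)₂ that dissolves per liter, [Mn²⁺] = s and [OH⁻] = 2s; let s denote this solubility.
Ksp = [Mn²⁺][OH⁻]^2 = s · (2s)^2 = 4s^3 = 1.2×10⁻¹³
s = 3.1×10⁻⁵ M
[Mn²⁺] = s = 3.1×10⁻⁵ M

3.1×10⁻⁵ M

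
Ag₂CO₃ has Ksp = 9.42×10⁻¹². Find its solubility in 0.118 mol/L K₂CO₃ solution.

4.47×10⁻⁶ M

Ag₂CO₃(s) ⇌ 2 Ag⁺(aq) + CO₃²⁻(aq)
With CO₃²⁻ already at 0.118 mol/L and s small, take [CO₃²⁻] ≈ 0.118 mol/L and [Ag⁺] = 2s.
Ksp = [Ag⁺]^2[CO₃²⁻] = (2s)^2(0.118)
(2s)^2 = 9.42×10⁻¹² / (0.118) = 7.98×10⁻¹¹
s = 4.47×10⁻⁶ mol/L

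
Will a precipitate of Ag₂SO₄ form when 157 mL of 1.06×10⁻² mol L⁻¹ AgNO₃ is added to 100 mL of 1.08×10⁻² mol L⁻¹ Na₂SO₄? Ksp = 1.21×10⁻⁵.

No

After mixing, V = 157 mL + 100 mL = 257 mL.
[Ag⁺] = (1.06×10⁻²)(157)/257 = 6.48×10⁻³ mol L⁻¹
[SO₄²⁻] = (1.08×10⁻²)(100)/257 = 4.20×10⁻³ mol L⁻¹
Q = [Ag⁺]^2[SO₄²⁻] = 1.76×10⁻⁷
Q < Ksp (1.76×10⁻⁷ vs 1.21×10⁻⁵); the solution remains unsaturated and no precipitate forms.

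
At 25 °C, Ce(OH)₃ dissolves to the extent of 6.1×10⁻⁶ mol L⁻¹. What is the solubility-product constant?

Ce(OH)₃(s) ⇌ Ce³⁺(aq) + 3 OH⁻(aq)
If s mol/L of Ce(OH)₃ dissolves, [Ce³⁺] = s and [OH⁻] = 3s.
Ksp = [Ce³⁺][OH⁻]^3 = s · (3s)^3 = 27s^4
Ksp = 27 × (6.1×10⁻⁶)^4 = 3.7×10⁻²⁰

Ksp = 3.7×10⁻²⁰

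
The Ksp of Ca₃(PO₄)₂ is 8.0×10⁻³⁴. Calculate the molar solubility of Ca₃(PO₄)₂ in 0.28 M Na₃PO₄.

Ca₃(PO₄)₂(s) ⇌ 3 Ca²⁺(aq) + 2 PO₄³⁻(aq)
With PO₄³⁻ already at 0.28 M and s small, take [PO₄³⁻] ≈ 0.28 M and [Ca²⁺] = 3s.
Ksp = [Ca²⁺]^3[PO₄³⁻]^2 = (3s)^3(0.28)^2
(3s)^3 = 8.0×10⁻³⁴ / (0.28)^2 = 1.0×10⁻³²
s = 7.2×10⁻¹² M

7.2×10⁻¹² M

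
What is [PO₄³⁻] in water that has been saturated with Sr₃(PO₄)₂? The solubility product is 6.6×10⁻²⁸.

2.9×10⁻⁶ M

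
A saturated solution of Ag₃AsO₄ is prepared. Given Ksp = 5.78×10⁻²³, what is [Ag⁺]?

Ag₃AsO₄(s) ⇌ 3 Ag⁺(aq) + AsO₄³⁻(aq)
If s mol/L of Ag₃AsO₄ dissolves, [Ag⁺] = 3s and [AsO₄³⁻] = s.
Ksp = [Ag⁺]^3[AsO₄³⁻] = (3s)^3 · s = 27s^4 = 5.78×10⁻²³
s = 1.21×10⁻⁶ mol/L
[Ag⁺] = 3s = 3.63×10⁻⁶ mol/L

3.63×10⁻⁶ M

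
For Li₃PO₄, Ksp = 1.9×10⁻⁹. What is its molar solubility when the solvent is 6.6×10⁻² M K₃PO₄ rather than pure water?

Li₃PO₄(s) ⇌ 3 Li⁺(aq) + PO₄³⁻(aq)
With PO₄³⁻ already at 6.6×10⁻² M and s small, take [PO₄³⁻] ≈ 6.6×10⁻² M and [Li⁺] = 3s.
Ksp = [Li⁺]^3[PO₄³⁻] = (3s)^3(6.6×10⁻²)
(3s)^3 = 1.9×10⁻⁹ / (6.6×10⁻²) = 2.9×10⁻⁸
s = 1.0×10⁻³ M

1.0×10⁻³ M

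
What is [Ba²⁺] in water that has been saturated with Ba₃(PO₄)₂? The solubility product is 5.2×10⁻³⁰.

1.6×10⁻⁶ M

Ba₃(PO₄)₂(s) ⇌ 3 Ba²⁺(aq) + 2 PO₄³⁻(aq)
Call the molar solubility s, so that [Ba²⁺] = 3s and [PO₄³⁻] = 2s.
Ksp = [Ba²⁺]^3[PO₄³⁻]^2 = (3s)^3 · (2s)^2 = 108s^5 = 5.2×10⁻³⁰
s = 5.5×10⁻⁷ M
[Ba²⁺] = 3s = 1.6×10⁻⁶ M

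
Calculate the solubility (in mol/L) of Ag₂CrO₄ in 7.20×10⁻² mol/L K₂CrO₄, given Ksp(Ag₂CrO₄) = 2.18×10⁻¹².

2.75×10⁻⁶ M

Ag₂CrO₄(s) ⇌ 2 Ag⁺(aq) + CrO₄²⁻(aq)
The solution already contains CrO₄²⁻ at 7.20×10⁻² mol/L. Let s be the molar solubility of Ag₂CrO₄.
[CrO₄²⁻] ≈ 7.20×10⁻² mol/L (common ion dominates); [Ag⁺] = 2s.
Ksp = [Ag⁺]^2[CrO₄²⁻] = (2s)^2(7.20×10⁻²)
(2s)^2 = 2.18×10⁻¹² / (7.20×10⁻²) = 3.03×10⁻¹¹
s = 2.75×10⁻⁶ mol/L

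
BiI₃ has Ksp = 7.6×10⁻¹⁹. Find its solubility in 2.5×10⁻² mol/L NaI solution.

4.9×10⁻¹⁴ M

BiI₃(s) ⇌ Bi³⁺(aq) + 3 I⁻(aq)
I⁻ is already present at 2.5×10⁻² mol/L. If s mol/L of BiI₃ dissolves, [Bi³⁺] = s while [I⁻] ≈ 2.5×10⁻² mol/L.
Ksp = [Bi³⁺][I⁻]^3 = s(2.5×10⁻²)^3
s = 7.6×10⁻¹⁹ / (2.5×10⁻²)^3 = 4.9×10⁻¹⁴
s = 4.9×10⁻¹⁴ mol/L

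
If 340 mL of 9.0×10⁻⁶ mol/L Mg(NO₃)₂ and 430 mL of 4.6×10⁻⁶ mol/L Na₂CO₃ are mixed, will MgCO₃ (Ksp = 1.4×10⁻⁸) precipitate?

No

After mixing, V = 340 mL + 430 mL = 770 mL.
[Mg²⁺] = (9.0×10⁻⁶)(340)/770 = 4.0×10⁻⁶ mol/L
[CO₃²⁻] = (4.6×10⁻⁶)(430)/770 = 2.6×10⁻⁶ mol/L
Q = [Mg²⁺][CO₃²⁻] = 1.0×10⁻¹¹
Q = 1.0×10⁻¹¹ < Ksp = 1.4×10⁻⁸, so the solution is unsaturated and no precipitate forms.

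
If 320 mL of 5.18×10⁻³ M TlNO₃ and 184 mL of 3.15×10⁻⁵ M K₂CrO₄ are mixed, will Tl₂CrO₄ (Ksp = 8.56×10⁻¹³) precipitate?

Total volume after mixing = 320 + 184 = 504 mL.
[Tl⁺] = (5.18×10⁻³)(320)/504 = 3.29×10⁻³ M
[CrO₄²⁻] = (3.15×10⁻⁵)(184)/504 = 1.15×10⁻⁵ M
Q = [Tl⁺]^2[CrO₄²⁻] = 1.24×10⁻¹⁰
Since Q (1.24×10⁻¹⁰) exceeds Ksp (8.56×10⁻¹³), Tl₂CrO₄ will precipitate.

Yes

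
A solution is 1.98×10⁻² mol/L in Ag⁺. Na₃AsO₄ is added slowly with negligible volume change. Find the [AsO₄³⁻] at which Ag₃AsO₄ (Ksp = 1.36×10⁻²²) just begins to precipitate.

The threshold for precipitation is Q = Ksp.
Ag₃AsO₄(s) ⇌ 3 Ag⁺(aq) + AsO₄³⁻(aq)
Ksp = [Ag⁺]^3[AsO₄³⁻] = [AsO₄³⁻](1.98×10⁻²)^3
[AsO₄³⁻] = 1.36×10⁻²² / (1.98×10⁻²)^3 = 1.75×10⁻¹⁷
[AsO₄³⁻] = 1.75×10⁻¹⁷ mol/L

1.75×10⁻¹⁷ M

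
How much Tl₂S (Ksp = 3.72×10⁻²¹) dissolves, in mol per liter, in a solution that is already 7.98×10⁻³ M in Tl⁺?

Tl₂S(s) ⇌ 2 Tl⁺(aq) + S²⁻(aq)
The solution already contains Tl⁺ at 7.98×10⁻³ M. Let s be the molar solubility of Tl₂S.
[Tl⁺] ≈ 7.98×10⁻³ M (common ion dominates); [S²⁻] = s.
Ksp = [Tl⁺]^2[S²⁻] = (7.98×10⁻³)^2s
s = 3.72×10⁻²¹ / (7.98×10⁻³)^2 = 5.84×10⁻¹⁷
s = 5.84×10⁻¹⁷ M

5.84×10⁻¹⁷ M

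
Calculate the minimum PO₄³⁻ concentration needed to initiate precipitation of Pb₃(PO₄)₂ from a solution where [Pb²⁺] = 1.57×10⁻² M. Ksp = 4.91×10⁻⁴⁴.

A salt starts to precipitate once the ion product Q reaches its Ksp.
Pb₃(PO₄)₂(s) ⇌ 3 Pb²⁺(aq) + 2 PO₄³⁻(aq)
Ksp = [Pb²⁺]^3[PO₄³⁻]^2 = [PO₄³⁻]^2(1.57×10⁻²)^3
[PO₄³⁻]^2 = 4.91×10⁻⁴⁴ / (1.57×10⁻²)^3 = 1.27×10⁻³⁸
[PO₄³⁻] = 1.13×10⁻¹⁹ M

1.13×10⁻¹⁹ M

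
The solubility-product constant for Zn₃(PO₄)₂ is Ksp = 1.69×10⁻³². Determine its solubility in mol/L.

1.73×10⁻⁷ M

Zn₃(PO₄)₂(s) ⇌ 3 Zn²⁺(aq) + 2 PO₄³⁻(aq)
Let s be the molar solubility. Then [Zn²⁺] = 3s and [PO₄³⁻] = 2s.
Ksp = [Zn²⁺]^3[PO₄³⁻]^2 = (3s)^3 · (2s)^2 = 108s^5
108s^5 = 1.69×10⁻³²  ⇒  s^5 = 1.56×10⁻³⁴
Taking the 5th root, s = 1.73×10⁻⁷ M.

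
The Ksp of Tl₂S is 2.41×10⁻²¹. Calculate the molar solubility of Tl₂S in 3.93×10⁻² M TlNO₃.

Tl₂S(s) ⇌ 2 Tl⁺(aq) + S²⁻(aq)
The solution already contains Tl⁺ at 3.93×10⁻² M. Let s be the molar solubility of Tl₂S.
[Tl⁺] ≈ 3.93×10⁻² M (common ion dominates); [S²⁻] = s.
Ksp = [Tl⁺]^2[S²⁻] = (3.93×10⁻²)^2s
s = 2.41×10⁻²¹ / (3.93×10⁻²)^2 = 1.56×10⁻¹⁸
s = 1.56×10⁻¹⁸ M

1.56×10⁻¹⁸ M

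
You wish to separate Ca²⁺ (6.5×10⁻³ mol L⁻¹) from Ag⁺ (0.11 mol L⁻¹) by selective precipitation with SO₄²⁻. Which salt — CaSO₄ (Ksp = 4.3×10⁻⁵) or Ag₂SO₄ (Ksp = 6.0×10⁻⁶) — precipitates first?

Precipitation begins when Q = Ksp.
For CaSO₄: [SO₄²⁻] = (Ksp/[Ca²⁺]) = 6.6×10⁻³ mol L⁻¹
For Ag₂SO₄: [SO₄²⁻] = (Ksp/[Ag⁺]^2) = 5.0×10⁻⁴ mol L⁻¹
The smaller threshold [SO₄²⁻] is reached first, so Ag₂SO₄ precipitates first.

Ag₂SO₄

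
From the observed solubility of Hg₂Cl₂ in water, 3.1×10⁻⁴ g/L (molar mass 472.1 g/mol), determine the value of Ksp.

Ksp = 1.1×10⁻¹⁸

Molar solubility s = (3.1×10⁻⁴ g/L) / (472.1 g/mol) = 6.566×10⁻⁷ mol/L
Hg₂Cl₂(s) ⇌ Hg₂²⁺(aq) + 2 Cl⁻(aq)
If s mol/L of Hg₂Cl₂ dissolves, [Hg₂²⁺] = s and [Cl⁻] = 2s.
Ksp = [Hg₂²⁺][Cl⁻]^2 = s · (2s)^2 = 4s^3
Ksp = 4 × (6.566×10⁻⁷)^3 = 1.1×10⁻¹⁸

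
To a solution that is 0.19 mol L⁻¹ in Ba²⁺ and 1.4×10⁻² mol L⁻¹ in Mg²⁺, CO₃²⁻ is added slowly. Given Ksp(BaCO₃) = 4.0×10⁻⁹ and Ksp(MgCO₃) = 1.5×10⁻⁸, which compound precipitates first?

Precipitation of each salt begins when its ion product equals Ksp.
For BaCO₃: [CO₃²⁻] = (Ksp/[Ba²⁺]) = 2.1×10⁻⁸ mol L⁻¹
For MgCO₃: [CO₃²⁻] = (Ksp/[Mg²⁺]) = 1.1×10⁻⁶ mol L⁻¹
Since BaCO₃ needs less CO₃²⁻ to reach saturation, it precipitates first.

BaCO₃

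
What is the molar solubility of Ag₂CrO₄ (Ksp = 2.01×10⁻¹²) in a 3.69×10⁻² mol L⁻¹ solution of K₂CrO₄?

Ag₂CrO₄(s) ⇌ 2 Ag⁺(aq) + CrO₄²⁻(aq)
The solution already contains CrO₄²⁻ at 3.69×10⁻² mol L⁻¹. Let s be the molar solubility of Ag₂CrO₄.
[CrO₄²⁻] ≈ 3.69×10⁻² mol L⁻¹ (common ion dominates); [Ag⁺] = 2s.
Ksp = [Ag⁺]^2[CrO₄²⁻] = (2s)^2(3.69×10⁻²)
(2s)^2 = 2.01×10⁻¹² / (3.69×10⁻²) = 5.45×10⁻¹¹
s = 3.69×10⁻⁶ mol L⁻¹

3.69×10⁻⁶ M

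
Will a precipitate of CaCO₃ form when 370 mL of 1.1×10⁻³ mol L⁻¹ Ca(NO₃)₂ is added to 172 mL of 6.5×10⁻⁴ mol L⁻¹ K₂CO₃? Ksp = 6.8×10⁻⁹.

Yes

The combined volume is 542 mL.
[Ca²⁺] = (1.1×10⁻³)(370)/542 = 7.5×10⁻⁴ mol L⁻¹
[CO₃²⁻] = (6.5×10⁻⁴)(172)/542 = 2.1×10⁻⁴ mol L⁻¹
Q = [Ca²⁺][CO₃²⁻] = 1.5×10⁻⁷
Q = 1.5×10⁻⁷ > Ksp = 6.8×10⁻⁹, so the solution is supersaturated and CaCO₃ precipitates.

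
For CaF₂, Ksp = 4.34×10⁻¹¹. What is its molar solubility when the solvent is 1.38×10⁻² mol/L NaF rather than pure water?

2.28×10⁻⁷ M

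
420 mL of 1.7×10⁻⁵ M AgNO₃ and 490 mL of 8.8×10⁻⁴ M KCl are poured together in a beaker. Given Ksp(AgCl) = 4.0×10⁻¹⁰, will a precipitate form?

The combined volume is 910 mL.
[Ag⁺] = (1.7×10⁻⁵)(420)/910 = 7.8×10⁻⁶ M
[Cl⁻] = (8.8×10⁻⁴)(490)/910 = 4.7×10⁻⁴ M
Q = [Ag⁺][Cl⁻] = 3.7×10⁻⁹
Because Q > Ksp (3.7×10⁻⁹ vs 4.0×10⁻¹⁰), a precipitate of AgCl forms.

Yes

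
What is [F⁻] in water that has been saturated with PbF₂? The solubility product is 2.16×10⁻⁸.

3.51×10⁻³ M

PbF₂(s) ⇌ Pb²⁺(aq) + 2 F⁻(aq)
For each mole of PbF₂ that dissolves per liter, [Pb²⁺] = s and [F⁻] = 2s; let s denote this solubility.
Ksp = [Pb²⁺][F⁻]^2 = s · (2s)^2 = 4s^3 = 2.16×10⁻⁸
s = 1.75×10⁻³ mol/L
[F⁻] = 2s = 3.51×10⁻³ mol/L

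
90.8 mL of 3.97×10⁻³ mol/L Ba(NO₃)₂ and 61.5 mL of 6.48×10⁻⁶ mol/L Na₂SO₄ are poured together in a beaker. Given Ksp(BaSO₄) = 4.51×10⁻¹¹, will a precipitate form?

After mixing, V = 90.8 mL + 61.5 mL = 152.3 mL.
[Ba²⁺] = (3.97×10⁻³)(90.8)/152.3 = 2.37×10⁻³ mol/L
[SO₄²⁻] = (6.48×10⁻⁶)(61.5)/152.3 = 2.62×10⁻⁶ mol/L
Q = [Ba²⁺][SO₄²⁻] = 6.19×10⁻⁹
Q = 6.19×10⁻⁹ > Ksp = 4.51×10⁻¹¹, so the solution is supersaturated and BaSO₄ precipitates.

Yes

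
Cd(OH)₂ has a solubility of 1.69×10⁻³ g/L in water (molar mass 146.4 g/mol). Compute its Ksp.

s = (1.69×10⁻³ g L⁻¹)/(146.4 g mol⁻¹) = 1.1544×10⁻⁵ M
Cd(OH)₂(s) ⇌ Cd²⁺(aq) + 2 OH⁻(aq)
If s mol/L of Cd(OH)₂ dissolves, [Cd²⁺] = s and [OH⁻] = 2s.
Ksp = [Cd²⁺][OH⁻]^2 = s · (2s)^2 = 4s^3
Ksp = 4 × (1.1544×10⁻⁵)^3 = 6.15×10⁻¹⁵

Ksp = 6.15×10⁻¹⁵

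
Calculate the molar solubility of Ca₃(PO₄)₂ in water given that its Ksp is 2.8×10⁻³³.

1.2×10⁻⁷ M

Ca₃(PO₄)₂(s) ⇌ 3 Ca²⁺(aq) + 2 PO₄³⁻(aq)
For each mole of Ca₃(PO₄)₂ that dissolves per liter, [Ca²⁺] = 3s and [PO₄³⁻] = 2s; let s denote this solubility.
Ksp = [Ca²⁺]^3[PO₄³⁻]^2 = (3s)^3 · (2s)^2 = 108s^5
108s^5 = 2.8×10⁻³³  ⇒  s^5 = 2.6×10⁻³⁵
Taking the 5th root, s = 1.2×10⁻⁷ mol/L.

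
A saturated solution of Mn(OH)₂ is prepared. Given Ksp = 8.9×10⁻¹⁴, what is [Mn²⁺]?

2.8×10⁻⁵ M

Mn(OH)₂(s) ⇌ Mn²⁺(aq) + 2 OH⁻(aq)
For each mole of Mn(OH)₂ that dissolves per liter, [Mn²⁺] = s and [OH⁻] = 2s; let s denote this solubility.
Ksp = [Mn²⁺][OH⁻]^2 = s · (2s)^2 = 4s^3 = 8.9×10⁻¹⁴
s = 2.8×10⁻⁵ mol L⁻¹
[Mn²⁺] = s = 2.8×10⁻⁵ mol L⁻¹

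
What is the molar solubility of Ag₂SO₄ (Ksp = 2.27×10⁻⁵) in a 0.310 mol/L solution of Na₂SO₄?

Ag₂SO₄(s) ⇌ 2 Ag⁺(aq) + SO₄²⁻(aq)
With SO₄²⁻ already at 0.310 mol/L and s small, take [SO₄²⁻] ≈ 0.310 mol/L and [Ag⁺] = 2s.
Ksp = [Ag⁺]^2[SO₄²⁻] = (2s)^2(0.310)
(2s)^2 = 2.27×10⁻⁵ / (0.310) = 7.32×10⁻⁵
s = 4.28×10⁻³ mol/L

4.28×10⁻³ M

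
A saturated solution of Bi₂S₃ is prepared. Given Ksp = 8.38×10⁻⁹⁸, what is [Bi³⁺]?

Bi₂S₃(s) ⇌ 2 Bi³⁺(aq) + 3 S²⁻(aq)
With molar solubility s: [Bi³⁺] = 2s, [S²⁻] = 3s.
Ksp = [Bi³⁺]^2[S²⁻]^3 = (2s)^2 · (3s)^3 = 108s^5 = 8.38×10⁻⁹⁸
s = 1.51×10⁻²⁰ mol L⁻¹
[Bi³⁺] = 2s = 3.01×10⁻²⁰ mol L⁻¹

3.01×10⁻²⁰ M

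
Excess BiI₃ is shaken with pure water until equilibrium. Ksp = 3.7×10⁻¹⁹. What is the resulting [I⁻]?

3.2×10⁻⁵ M

BiI₃(s) ⇌ Bi³⁺(aq) + 3 I⁻(aq)
With molar solubility s: [Bi³⁺] = s, [I⁻] = 3s.
Ksp = [Bi³⁺][I⁻]^3 = s · (3s)^3 = 27s^4 = 3.7×10⁻¹⁹
s = 1.1×10⁻⁵ mol/L
[I⁻] = 3s = 3.2×10⁻⁵ mol/L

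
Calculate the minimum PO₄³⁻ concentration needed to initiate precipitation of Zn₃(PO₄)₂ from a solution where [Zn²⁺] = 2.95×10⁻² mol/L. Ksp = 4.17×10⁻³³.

1.27×10⁻¹⁴ M

Precipitation begins when Q = Ksp.
Zn₃(PO₄)₂(s) ⇌ 3 Zn²⁺(aq) + 2 PO₄³⁻(aq)
Ksp = [Zn²⁺]^3[PO₄³⁻]^2 = [PO₄³⁻]^2(2.95×10⁻²)^3
[PO₄³⁻]^2 = 4.17×10⁻³³ / (2.95×10⁻²)^3 = 1.62×10⁻²⁸
[PO₄³⁻] = 1.27×10⁻¹⁴ mol/L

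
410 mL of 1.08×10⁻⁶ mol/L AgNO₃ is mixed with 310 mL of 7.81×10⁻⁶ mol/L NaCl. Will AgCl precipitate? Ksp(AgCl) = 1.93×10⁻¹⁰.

No

The combined volume is 720 mL.
[Ag⁺] = (1.08×10⁻⁶)(410)/720 = 6.15×10⁻⁷ mol/L
[Cl⁻] = (7.81×10⁻⁶)(310)/720 = 3.36×10⁻⁶ mol/L
Q = [Ag⁺][Cl⁻] = 2.07×10⁻¹²
Q = 2.07×10⁻¹² < Ksp = 1.93×10⁻¹⁰, so the solution is unsaturated and no precipitate forms.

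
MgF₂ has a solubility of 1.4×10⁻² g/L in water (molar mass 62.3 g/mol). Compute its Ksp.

Ksp = 4.5×10⁻¹¹

Convert to molarity: s = 1.4×10⁻² / 62.3 = 2.247×10⁻⁴ mol/L
MgF₂(s) ⇌ Mg²⁺(aq) + 2 F⁻(aq)
With molar solubility s: [Mg²⁺] = s, [F⁻] = 2s.
Ksp = [Mg²⁺][F⁻]^2 = s · (2s)^2 = 4s^3
Ksp = 4 × (2.247×10⁻⁴)^3 = 4.5×10⁻¹¹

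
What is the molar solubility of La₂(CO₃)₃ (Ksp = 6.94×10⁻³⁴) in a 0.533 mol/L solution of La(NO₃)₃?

4.49×10⁻¹² M

La₂(CO₃)₃(s) ⇌ 2 La³⁺(aq) + 3 CO₃²⁻(aq)
La³⁺ is already present at 0.533 mol/L. If s mol/L of La₂(CO₃)₃ dissolves, [CO₃²⁻] = 3s while [La³⁺] ≈ 0.533 mol/L.
Ksp = [La³⁺]^2[CO₃²⁻]^3 = (0.533)^2(3s)^3
(3s)^3 = 6.94×10⁻³⁴ / (0.533)^2 = 2.44×10⁻³³
s = 4.49×10⁻¹² mol/L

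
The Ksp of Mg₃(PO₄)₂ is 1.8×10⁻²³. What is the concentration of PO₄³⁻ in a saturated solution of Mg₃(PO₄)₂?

2.2×10⁻⁵ M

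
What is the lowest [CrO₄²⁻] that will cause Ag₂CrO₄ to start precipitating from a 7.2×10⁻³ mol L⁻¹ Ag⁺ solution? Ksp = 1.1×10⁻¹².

2.1×10⁻⁸ M

Precipitation begins when Q = Ksp.
Ag₂CrO₄(s) ⇌ 2 Ag⁺(aq) + CrO₄²⁻(aq)
Ksp = [Ag⁺]^2[CrO₄²⁻] = [CrO₄²⁻](7.2×10⁻³)^2
[CrO₄²⁻] = 1.1×10⁻¹² / (7.2×10⁻³)^2 = 2.1×10⁻⁸
[CrO₄²⁻] = 2.1×10⁻⁸ mol L⁻¹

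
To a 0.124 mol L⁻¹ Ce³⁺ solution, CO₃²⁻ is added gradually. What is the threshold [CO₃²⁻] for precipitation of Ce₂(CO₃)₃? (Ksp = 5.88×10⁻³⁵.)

1.56×10⁻¹¹ M

Precipitation begins when Q = Ksp.
Ce₂(CO₃)₃(s) ⇌ 2 Ce³⁺(aq) + 3 CO₃²⁻(aq)
Ksp = [Ce³⁺]^2[CO₃²⁻]^3 = [CO₃²⁻]^3(0.124)^2
[CO₃²⁻]^3 = 5.88×10⁻³⁵ / (0.124)^2 = 3.82×10⁻³³
[CO₃²⁻] = 1.56×10⁻¹¹ mol L⁻¹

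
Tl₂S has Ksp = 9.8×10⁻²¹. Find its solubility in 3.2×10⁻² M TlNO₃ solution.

9.6×10⁻¹⁸ M

Tl₂S(s) ⇌ 2 Tl⁺(aq) + S²⁻(aq)
Let s be the solubility of Tl₂S here. The common ion gives [Tl⁺] ≈ 3.2×10⁻² M, and [S²⁻] = s.
Ksp = [Tl⁺]^2[S²⁻] = (3.2×10⁻²)^2s
s = 9.8×10⁻²¹ / (3.2×10⁻²)^2 = 9.6×10⁻¹⁸
s = 9.6×10⁻¹⁸ M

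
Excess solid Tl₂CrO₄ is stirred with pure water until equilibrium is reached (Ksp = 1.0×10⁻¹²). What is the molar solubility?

Tl₂CrO₄(s) ⇌ 2 Tl⁺(aq) + CrO₄²⁻(aq)
Call the molar solubility s, so that [Tl⁺] = 2s and [CrO₄²⁻] = s.
Ksp = [Tl⁺]^2[CrO₄²⁻] = (2s)^2 · s = 4s^3
4s^3 = 1.0×10⁻¹²  ⇒  s^3 = 2.5×10⁻¹³
s = 6.3×10⁻⁵ mol/L

6.3×10⁻⁵ M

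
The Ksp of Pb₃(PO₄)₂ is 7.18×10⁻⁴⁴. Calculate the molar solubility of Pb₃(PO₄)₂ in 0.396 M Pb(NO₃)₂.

Pb₃(PO₄)₂(s) ⇌ 3 Pb²⁺(aq) + 2 PO₄³⁻(aq)
Let s be the solubility of Pb₃(PO₄)₂ here. The common ion gives [Pb²⁺] ≈ 0.396 M, and [PO₄³⁻] = 2s.
Ksp = [Pb²⁺]^3[PO₄³⁻]^2 = (0.396)^3(2s)^2
(2s)^2 = 7.18×10⁻⁴⁴ / (0.396)^3 = 1.16×10⁻⁴²
s = 5.38×10⁻²² M

5.38×10⁻²² M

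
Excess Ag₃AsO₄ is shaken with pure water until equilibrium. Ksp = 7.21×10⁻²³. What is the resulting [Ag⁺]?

3.83×10⁻⁶ M

Ag₃AsO₄(s) ⇌ 3 Ag⁺(aq) + AsO₄³⁻(aq)
If s mol/L of Ag₃AsO₄ dissolves, [Ag⁺] = 3s and [AsO₄³⁻] = s.
Ksp = [Ag⁺]^3[AsO₄³⁻] = (3s)^3 · s = 27s^4 = 7.21×10⁻²³
s = 1.28×10⁻⁶ mol/L
[Ag⁺] = 3s = 3.83×10⁻⁶ mol/L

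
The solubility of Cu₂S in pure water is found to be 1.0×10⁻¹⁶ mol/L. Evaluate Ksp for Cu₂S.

Ksp = 4.0×10⁻⁴⁸

Cu₂S(s) ⇌ 2 Cu⁺(aq) + S²⁻(aq)
For each mole of Cu₂S that dissolves per liter, [Cu⁺] = 2s and [S²⁻] = s; let s denote this solubility.
Ksp = [Cu⁺]^2[S²⁻] = (2s)^2 · s = 4s^3
Ksp = 4 × (1.0×10⁻¹⁶)^3 = 4.0×10⁻⁴⁸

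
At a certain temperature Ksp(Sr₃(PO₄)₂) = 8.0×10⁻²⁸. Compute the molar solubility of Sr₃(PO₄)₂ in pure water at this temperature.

1.5×10⁻⁶ M

Sr₃(PO₄)₂(s) ⇌ 3 Sr²⁺(aq) + 2 PO₄³⁻(aq)
Call the molar solubility s, so that [Sr²⁺] = 3s and [PO₄³⁻] = 2s.
Ksp = [Sr²⁺]^3[PO₄³⁻]^2 = (3s)^3 · (2s)^2 = 108s^5
108s^5 = 8.0×10⁻²⁸  ⇒  s^5 = 7.4×10⁻³⁰
s = 1.5×10⁻⁶ M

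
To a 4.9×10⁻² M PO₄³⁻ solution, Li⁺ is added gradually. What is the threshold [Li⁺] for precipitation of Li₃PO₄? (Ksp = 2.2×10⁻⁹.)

The threshold for precipitation is Q = Ksp.
Li₃PO₄(s) ⇌ 3 Li⁺(aq) + PO₄³⁻(aq)
Ksp = [Li⁺]^3[PO₄³⁻] = [Li⁺]^3(4.9×10⁻²)
[Li⁺]^3 = 2.2×10⁻⁹ / (4.9×10⁻²) = 4.5×10⁻⁸
[Li⁺] = 3.6×10⁻³ M

3.6×10⁻³ M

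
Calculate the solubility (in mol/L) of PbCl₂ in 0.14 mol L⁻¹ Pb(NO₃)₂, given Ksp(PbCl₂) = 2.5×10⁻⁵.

PbCl₂(s) ⇌ Pb²⁺(aq) + 2 Cl⁻(aq)
Let s be the solubility of PbCl₂ here. The common ion gives [Pb²⁺] ≈ 0.14 mol L⁻¹, and [Cl⁻] = 2s.
Ksp = [Pb²⁺][Cl⁻]^2 = (0.14)(2s)^2
(2s)^2 = 2.5×10⁻⁵ / (0.14) = 1.8×10⁻⁴
s = 6.7×10⁻³ mol L⁻¹

6.7×10⁻³ M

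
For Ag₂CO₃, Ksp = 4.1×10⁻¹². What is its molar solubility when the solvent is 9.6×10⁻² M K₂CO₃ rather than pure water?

Ag₂CO₃(s) ⇌ 2 Ag⁺(aq) + CO₃²⁻(aq)
The solution already contains CO₃²⁻ at 9.6×10⁻² M. Let s be the molar solubility of Ag₂CO₃.
[CO₃²⁻] ≈ 9.6×10⁻² M (common ion dominates); [Ag⁺] = 2s.
Ksp = [Ag⁺]^2[CO₃²⁻] = (2s)^2(9.6×10⁻²)
(2s)^2 = 4.1×10⁻¹² / (9.6×10⁻²) = 4.3×10⁻¹¹
s = 3.3×10⁻⁶ M

3.3×10⁻⁶ M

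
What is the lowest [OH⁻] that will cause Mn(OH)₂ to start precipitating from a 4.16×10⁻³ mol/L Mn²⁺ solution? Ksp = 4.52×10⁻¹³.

Precipitation of each salt begins when its ion product equals Ksp.
Mn(OH)₂(s) ⇌ Mn²⁺(aq) + 2 OH⁻(aq)
Ksp = [Mn²⁺][OH⁻]^2 = [OH⁻]^2(4.16×10⁻³)
[OH⁻]^2 = 4.52×10⁻¹³ / (4.16×10⁻³) = 1.09×10⁻¹⁰
[OH⁻] = 1.04×10⁻⁵ mol/L

1.04×10⁻⁵ M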